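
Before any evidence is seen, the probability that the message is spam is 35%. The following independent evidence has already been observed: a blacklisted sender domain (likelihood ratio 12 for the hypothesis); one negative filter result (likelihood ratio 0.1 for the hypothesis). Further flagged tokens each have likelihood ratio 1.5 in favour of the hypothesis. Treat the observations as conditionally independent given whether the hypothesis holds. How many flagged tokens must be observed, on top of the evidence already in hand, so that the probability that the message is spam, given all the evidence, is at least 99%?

13

Prior odds = 0.35/0.65 = 7/13.
Combined Bayes factor of the evidence already in hand = 12 × 0.1 = 1.2.
Odds after that evidence = (7/13) × 1.2 = 42/65.
Target odds = 0.99/0.01 = 99.
Need 1.5ⁿ ≥ 99 ÷ (42/65) = 2145/14.
1.5¹² = 531441/4096 falls short of 2145/14 but 1.5¹³ = 1594323/8192 reaches it, so n = 13.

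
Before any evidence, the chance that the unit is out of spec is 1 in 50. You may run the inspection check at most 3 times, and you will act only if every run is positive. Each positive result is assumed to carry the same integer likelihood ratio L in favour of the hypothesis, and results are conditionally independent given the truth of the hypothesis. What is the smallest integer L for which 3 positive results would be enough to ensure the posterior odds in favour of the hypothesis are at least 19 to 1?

10

Prior odds = 0.02/0.98 = 1/49.
Target odds = 19.
Need L³ ≥ 19 ÷ (1/49) = 931.
9³ = 729 < 931 ≤ 1000 = 10³, so L = 10.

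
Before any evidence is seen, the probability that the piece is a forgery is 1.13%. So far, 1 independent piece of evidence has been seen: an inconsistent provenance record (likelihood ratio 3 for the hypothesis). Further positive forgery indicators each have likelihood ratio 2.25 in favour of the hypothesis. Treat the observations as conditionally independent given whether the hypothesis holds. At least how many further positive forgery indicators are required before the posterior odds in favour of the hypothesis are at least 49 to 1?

9

Prior odds = 0.0113/0.9887 = 113/9887.
Bayes factor of the evidence already in hand = 3.
Odds after that evidence = (113/9887) × 3 = 339/9887.
Target odds = 49.
Need 2.25ⁿ ≥ 49 ÷ (339/9887) = 484463/339.
2.25⁸ = 43046721/65536 falls short of 484463/339 but 2.25⁹ = 387420489/262144 reaches it, so n = 9.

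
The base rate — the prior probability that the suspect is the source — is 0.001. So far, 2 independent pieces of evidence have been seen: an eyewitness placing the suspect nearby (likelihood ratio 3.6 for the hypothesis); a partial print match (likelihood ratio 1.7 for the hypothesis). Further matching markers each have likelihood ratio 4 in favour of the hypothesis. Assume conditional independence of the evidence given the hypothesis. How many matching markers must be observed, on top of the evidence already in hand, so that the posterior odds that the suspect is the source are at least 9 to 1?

Prior odds = 0.001/0.999 = 1/999.
Combined Bayes factor of the evidence already in hand = 3.6 × 1.7 = 6.12.
Odds after that evidence = (1/999) × 6.12 = 17/2775.
Target odds = 9.
Need 4ⁿ ≥ 9 ÷ (17/2775) = 24975/17.
4⁵ = 1024 falls short of 24975/17 but 4⁶ = 4096 reaches it, so n = 6.

6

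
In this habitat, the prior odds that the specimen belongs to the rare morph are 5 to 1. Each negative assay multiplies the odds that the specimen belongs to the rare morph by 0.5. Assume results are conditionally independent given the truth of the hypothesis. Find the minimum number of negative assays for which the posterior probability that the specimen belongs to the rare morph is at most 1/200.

Prior odds = 5.
Likelihood ratio per negative assay = 0.5.
Target posterior odds = 0.005/0.995 = 1/199.
Need 5 × 0.5ⁿ ≤ 1/199, i.e. 0.5ⁿ ≤ 1/995.
0.5⁹ = 0.001953125 is still above 1/995 but 0.5¹⁰ = 1/1024 is at or below it, so n = 10.

10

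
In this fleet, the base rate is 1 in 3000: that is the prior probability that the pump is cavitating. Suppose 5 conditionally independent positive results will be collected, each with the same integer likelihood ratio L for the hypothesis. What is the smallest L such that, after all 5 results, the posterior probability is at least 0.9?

Prior odds = (1/3000)/(2999/3000) = 1/2999.
Target odds = 0.9/0.1 = 9.
Need L⁵ ≥ 9 ÷ (1/2999) = 26991.
7⁵ = 16807 < 26991 ≤ 32768 = 8⁵, so L = 8.

8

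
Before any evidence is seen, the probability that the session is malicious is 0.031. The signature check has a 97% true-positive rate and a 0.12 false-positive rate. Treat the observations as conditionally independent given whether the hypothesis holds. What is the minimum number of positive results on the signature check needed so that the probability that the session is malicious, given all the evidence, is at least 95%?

4

Prior odds = 0.031/0.969 = 31/969.
Likelihood ratio of a positive result = 0.97/0.12 = 97/12.
Target odds: 0.95 ÷ 0.05 = 19.
Need (31/969) × (97/12)ⁿ ≥ 19, i.e. (97/12)ⁿ ≥ 18411/31.
(97/12)³ = 912673/1728 falls short of 18411/31 but (97/12)⁴ = 88529281/20736 reaches it, so n = 4.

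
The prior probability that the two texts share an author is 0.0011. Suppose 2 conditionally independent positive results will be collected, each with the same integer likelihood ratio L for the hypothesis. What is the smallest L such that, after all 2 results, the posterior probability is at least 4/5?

61

Prior odds = 0.0011/0.9989 = 11/9989.
Target odds = 0.8/0.2 = 4.
Need L² ≥ 4 ÷ (11/9989) = 39956/11.
60² = 3600 < 39956/11 ≤ 3721 = 61², so L = 61.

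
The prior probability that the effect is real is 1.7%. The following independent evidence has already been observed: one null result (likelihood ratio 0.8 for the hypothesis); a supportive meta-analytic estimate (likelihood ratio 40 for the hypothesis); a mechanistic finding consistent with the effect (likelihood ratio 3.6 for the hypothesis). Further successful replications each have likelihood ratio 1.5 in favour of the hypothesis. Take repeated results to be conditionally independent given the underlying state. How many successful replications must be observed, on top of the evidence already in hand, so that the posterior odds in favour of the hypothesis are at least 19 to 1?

Prior odds = 0.017/0.983 = 17/983.
Combined Bayes factor of the evidence already in hand = 0.8 × 40 × 3.6 = 115.2.
Odds after that evidence = (17/983) × 115.2 = 9792/4915.
Target odds = 19.
Need 1.5ⁿ ≥ 19 ÷ (9792/4915) = 93385/9792.
1.5⁵ = 7.59375 falls short of 93385/9792 but 1.5⁶ = 11.390625 reaches it, so n = 6.

6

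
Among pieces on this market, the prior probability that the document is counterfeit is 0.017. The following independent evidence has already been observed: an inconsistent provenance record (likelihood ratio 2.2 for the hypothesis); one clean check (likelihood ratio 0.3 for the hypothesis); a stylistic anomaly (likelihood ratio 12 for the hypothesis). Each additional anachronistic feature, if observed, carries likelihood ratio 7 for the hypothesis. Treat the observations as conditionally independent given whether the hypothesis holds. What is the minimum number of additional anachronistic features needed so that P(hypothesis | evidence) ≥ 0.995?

Prior odds = 0.017/0.983 = 17/983.
Combined Bayes factor of the evidence already in hand = 2.2 × 0.3 × 12 = 7.92.
Odds after that evidence = (17/983) × 7.92 = 3366/24575.
Target odds = 0.995/0.005 = 199.
Need 7ⁿ ≥ 199 ÷ (3366/24575) = 4890425/3366.
7³ = 343 falls short of 4890425/3366 but 7⁴ = 2401 reaches it, so n = 4.

4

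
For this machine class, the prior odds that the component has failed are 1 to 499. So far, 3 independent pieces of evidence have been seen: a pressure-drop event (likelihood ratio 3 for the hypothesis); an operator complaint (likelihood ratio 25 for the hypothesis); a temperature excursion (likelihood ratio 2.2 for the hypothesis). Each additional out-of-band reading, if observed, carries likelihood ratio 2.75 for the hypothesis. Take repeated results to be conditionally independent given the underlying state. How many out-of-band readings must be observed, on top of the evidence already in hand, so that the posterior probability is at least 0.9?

Prior odds = 1/499.
Combined Bayes factor of the evidence already in hand = 3 × 25 × 2.2 = 165.
Odds after that evidence = (1/499) × 165 = 165/499.
Target odds = 0.9/0.1 = 9.
Need 2.75ⁿ ≥ 9 ÷ (165/499) = 1497/55.
2.75³ = 20.796875 falls short of 1497/55 but 2.75⁴ = 57.19140625 reaches it, so n = 4.

4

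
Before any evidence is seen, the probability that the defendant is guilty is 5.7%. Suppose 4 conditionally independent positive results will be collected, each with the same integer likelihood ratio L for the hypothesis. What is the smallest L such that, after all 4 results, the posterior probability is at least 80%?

Prior odds = 0.057/0.943 = 57/943.
Target odds = 0.8/0.2 = 4.
Need L⁴ ≥ 4 ÷ (57/943) = 3772/57.
2⁴ = 16 < 3772/57 ≤ 81 = 3⁴, so L = 3.

3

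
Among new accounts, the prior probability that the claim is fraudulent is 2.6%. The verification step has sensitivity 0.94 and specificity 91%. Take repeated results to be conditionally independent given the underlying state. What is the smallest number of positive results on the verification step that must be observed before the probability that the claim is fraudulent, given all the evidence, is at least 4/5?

Prior odds = 0.026/0.974 = 13/487.
False-positive rate = 1 − 0.91 = 0.09; likelihood ratio of a positive = 0.94/0.09 = 94/9.
Target odds: 0.8 ÷ 0.2 = 4.
Require (94/9)ⁿ ≥ 4 ÷ (13/487) = 1948/13.
(94/9)² = 8836/81 falls short of 1948/13 but (94/9)³ = 830584/729 reaches it, so n = 3.

3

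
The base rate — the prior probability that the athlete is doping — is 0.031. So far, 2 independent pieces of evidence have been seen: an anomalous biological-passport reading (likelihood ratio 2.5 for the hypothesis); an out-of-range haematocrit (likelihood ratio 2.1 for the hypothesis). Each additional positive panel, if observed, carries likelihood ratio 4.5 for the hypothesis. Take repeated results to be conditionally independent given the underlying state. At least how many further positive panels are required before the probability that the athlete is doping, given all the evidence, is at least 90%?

3

Prior odds = 0.031/0.969 = 31/969.
Combined Bayes factor of the evidence already in hand = 2.5 × 2.1 = 5.25.
Odds after that evidence = (31/969) × 5.25 = 217/1292.
Target odds = 0.9/0.1 = 9.
Need 4.5ⁿ ≥ 9 ÷ (217/1292) = 11628/217.
4.5² = 20.25 falls short of 11628/217 but 4.5³ = 91.125 reaches it, so n = 3.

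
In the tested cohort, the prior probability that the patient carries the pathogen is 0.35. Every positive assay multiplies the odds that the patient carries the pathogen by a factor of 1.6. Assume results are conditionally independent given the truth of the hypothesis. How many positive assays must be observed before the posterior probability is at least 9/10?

6

Prior odds: 0.35 ÷ 0.65 = 7/13.
Likelihood ratio per positive assay = 1.6.
Target posterior odds = 0.9/0.1 = 9.
Require 1.6ⁿ ≥ 9 ÷ (7/13) = 117/7.
1.6⁵ = 10.48576 falls short of 117/7 but 1.6⁶ = 262144/15625 reaches it, so n = 6.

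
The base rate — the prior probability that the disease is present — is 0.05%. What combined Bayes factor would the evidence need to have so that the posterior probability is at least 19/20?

37981

Prior odds = 0.0005/0.9995 = 1/1999.
Target odds = 0.95/0.05 = 19.
Required Bayes factor = 19 ÷ (1/1999) = 37981.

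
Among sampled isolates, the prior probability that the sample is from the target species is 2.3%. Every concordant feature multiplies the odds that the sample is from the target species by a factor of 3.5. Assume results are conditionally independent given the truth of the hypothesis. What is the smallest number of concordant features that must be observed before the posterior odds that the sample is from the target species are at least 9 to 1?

5

Prior odds: 0.023 ÷ 0.977 = 23/977.
Likelihood ratio per concordant feature = 3.5.
Target odds = 9.
Require 3.5ⁿ ≥ 9 ÷ (23/977) = 8793/23.
3.5⁴ = 150.0625 falls short of 8793/23 but 3.5⁵ = 525.21875 reaches it, so n = 5.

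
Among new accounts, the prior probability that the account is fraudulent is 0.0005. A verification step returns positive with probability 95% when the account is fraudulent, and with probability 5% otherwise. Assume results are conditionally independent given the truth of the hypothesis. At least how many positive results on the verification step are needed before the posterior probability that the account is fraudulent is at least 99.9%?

Prior odds: 0.0005 ÷ 0.9995 = 1/1999.
Likelihood ratio of a positive result = 0.95/0.05 = 19.
Target posterior odds = 0.999/0.001 = 999.
Require 19ⁿ ≥ 999 ÷ (1/1999) = 1997001.
19⁴ = 130321 falls short of 1997001 but 19⁵ = 2476099 reaches it, so n = 5.

5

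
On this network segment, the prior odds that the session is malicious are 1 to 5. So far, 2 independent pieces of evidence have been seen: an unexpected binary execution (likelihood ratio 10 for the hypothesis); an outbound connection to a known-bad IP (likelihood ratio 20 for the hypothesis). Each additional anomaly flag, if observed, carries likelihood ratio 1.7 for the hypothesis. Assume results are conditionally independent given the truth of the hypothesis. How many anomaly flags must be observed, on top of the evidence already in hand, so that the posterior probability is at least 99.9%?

Prior odds = 0.2.
Combined Bayes factor of the evidence already in hand = 10 × 20 = 200.
Odds after that evidence = 0.2 × 200 = 40.
Target odds = 0.999/0.001 = 999.
Need 1.7ⁿ ≥ 999 ÷ 40 = 24.975.
1.7⁶ = 24137569/1000000 falls short of 24.975 but 1.7⁷ = 410338673/10000000 reaches it, so n = 7.

7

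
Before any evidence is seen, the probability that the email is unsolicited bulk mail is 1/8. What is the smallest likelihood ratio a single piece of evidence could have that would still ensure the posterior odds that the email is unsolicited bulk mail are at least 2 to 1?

Prior odds = 0.125/0.875 = 1/7.
Target odds = 2.
Required Bayes factor = 2 ÷ (1/7) = 14.

14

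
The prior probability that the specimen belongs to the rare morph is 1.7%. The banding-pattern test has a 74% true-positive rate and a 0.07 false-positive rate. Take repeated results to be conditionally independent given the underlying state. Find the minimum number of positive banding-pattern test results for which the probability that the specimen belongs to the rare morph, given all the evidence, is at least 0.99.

4

Prior odds: 0.017 ÷ 0.983 = 17/983.
Likelihood ratio of a positive result = 0.74/0.07 = 74/7.
Target posterior odds = 0.99/0.01 = 99.
Require (74/7)ⁿ ≥ 99 ÷ (17/983) = 97317/17.
(74/7)³ = 405224/343 falls short of 97317/17 but (74/7)⁴ = 29986576/2401 reaches it, so n = 4.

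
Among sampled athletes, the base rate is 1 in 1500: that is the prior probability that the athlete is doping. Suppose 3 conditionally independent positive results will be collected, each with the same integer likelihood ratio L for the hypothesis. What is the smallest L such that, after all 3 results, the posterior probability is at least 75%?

Prior odds = (1/1500)/(1499/1500) = 1/1499.
Target odds = 0.75/0.25 = 3.
Need L³ ≥ 3 ÷ (1/1499) = 4497.
16³ = 4096 < 4497 ≤ 4913 = 17³, so L = 17.

17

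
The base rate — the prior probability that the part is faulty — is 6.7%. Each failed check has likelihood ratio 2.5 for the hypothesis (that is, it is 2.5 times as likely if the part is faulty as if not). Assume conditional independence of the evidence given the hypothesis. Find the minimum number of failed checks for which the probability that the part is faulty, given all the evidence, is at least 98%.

8

Prior odds = 0.067/0.933 = 67/933.
Likelihood ratio per failed check = 2.5.
Target posterior odds = 0.98/0.02 = 49.
Require 2.5ⁿ ≥ 49 ÷ (67/933) = 45717/67.
2.5⁷ = 610.3515625 falls short of 45717/67 but 2.5⁸ = 390625/256 reaches it, so n = 8.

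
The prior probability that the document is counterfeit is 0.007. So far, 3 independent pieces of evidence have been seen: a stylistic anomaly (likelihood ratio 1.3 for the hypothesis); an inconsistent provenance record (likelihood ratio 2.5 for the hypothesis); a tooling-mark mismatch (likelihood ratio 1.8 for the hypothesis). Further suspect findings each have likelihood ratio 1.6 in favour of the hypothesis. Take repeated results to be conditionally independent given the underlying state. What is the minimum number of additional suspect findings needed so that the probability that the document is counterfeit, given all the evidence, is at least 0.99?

17

Prior odds = 0.007/0.993 = 7/993.
Combined Bayes factor of the evidence already in hand = 1.3 × 2.5 × 1.8 = 5.85.
Odds after that evidence = (7/993) × 5.85 = 273/6620.
Target odds = 0.99/0.01 = 99.
Need 1.6ⁿ ≥ 99 ÷ (273/6620) = 218460/91.
1.6¹⁶ ≈1844.67 falls short of 218460/91 but 1.6¹⁷ ≈2951.48 reaches it, so n = 17.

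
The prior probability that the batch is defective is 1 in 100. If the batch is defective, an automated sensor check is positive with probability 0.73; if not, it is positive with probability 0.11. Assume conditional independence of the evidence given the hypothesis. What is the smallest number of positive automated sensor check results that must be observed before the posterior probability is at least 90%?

4

Prior odds = 0.01/0.99 = 1/99.
Likelihood ratio of a positive = 0.73/0.11 = 73/11.
Target odds: 0.9 ÷ 0.1 = 9.
Need (1/99) × (73/11)ⁿ ≥ 9, i.e. (73/11)ⁿ ≥ 891.
(73/11)³ = 389017/1331 falls short of 891 but (73/11)⁴ = 28398241/14641 reaches it, so n = 4.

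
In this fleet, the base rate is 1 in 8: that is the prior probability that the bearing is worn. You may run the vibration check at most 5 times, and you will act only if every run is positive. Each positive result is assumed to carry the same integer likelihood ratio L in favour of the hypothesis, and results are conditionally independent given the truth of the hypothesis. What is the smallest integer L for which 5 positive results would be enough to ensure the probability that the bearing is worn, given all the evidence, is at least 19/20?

3

Prior odds = 0.125/0.875 = 1/7.
Target odds = 0.95/0.05 = 19.
Need L⁵ ≥ 19 ÷ (1/7) = 133.
2⁵ = 32 < 133 ≤ 243 = 3⁵, so L = 3.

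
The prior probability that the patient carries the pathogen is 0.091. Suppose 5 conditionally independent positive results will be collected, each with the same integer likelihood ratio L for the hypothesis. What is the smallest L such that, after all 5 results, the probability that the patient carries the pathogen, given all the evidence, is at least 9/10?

3

Prior odds = 0.091/0.909 = 91/909.
Target odds = 0.9/0.1 = 9.
Need L⁵ ≥ 9 ÷ (91/909) = 8181/91.
2⁵ = 32 < 8181/91 ≤ 243 = 3⁵, so L = 3.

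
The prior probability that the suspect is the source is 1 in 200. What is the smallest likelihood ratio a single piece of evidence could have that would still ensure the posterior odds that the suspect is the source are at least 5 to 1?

995

Prior odds = 0.005/0.995 = 1/199.
Target odds = 5.
Required Bayes factor = 5 ÷ (1/199) = 995.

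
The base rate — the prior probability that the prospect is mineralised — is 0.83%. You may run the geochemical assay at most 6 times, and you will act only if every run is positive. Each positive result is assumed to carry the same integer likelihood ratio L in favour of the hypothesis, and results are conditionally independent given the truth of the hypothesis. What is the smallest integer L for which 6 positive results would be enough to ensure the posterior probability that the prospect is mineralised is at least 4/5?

Prior odds = 0.0083/0.9917 = 83/9917.
Target odds = 0.8/0.2 = 4.
Need L⁶ ≥ 4 ÷ (83/9917) = 39668/83.
2⁶ = 64 < 39668/83 ≤ 729 = 3⁶, so L = 3.

3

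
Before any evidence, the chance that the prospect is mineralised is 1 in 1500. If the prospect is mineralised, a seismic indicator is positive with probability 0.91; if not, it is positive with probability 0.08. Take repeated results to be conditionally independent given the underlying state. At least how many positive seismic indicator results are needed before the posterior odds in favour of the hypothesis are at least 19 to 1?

5

Prior odds = (1/1500)/(1499/1500) = 1/1499.
Likelihood ratio of a positive = 0.91/0.08 = 11.375.
Target odds = 19.
Need (1/1499) × 11.375ⁿ ≥ 19, i.e. 11.375ⁿ ≥ 28481.
11.375⁴ = 68574961/4096 falls short of 28481 but 11.375⁵ ≈190439 reaches it, so n = 5.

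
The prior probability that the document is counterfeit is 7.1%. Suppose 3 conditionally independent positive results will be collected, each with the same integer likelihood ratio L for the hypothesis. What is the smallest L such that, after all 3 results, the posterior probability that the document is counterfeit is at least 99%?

Prior odds = 0.071/0.929 = 71/929.
Target odds = 0.99/0.01 = 99.
Need L³ ≥ 99 ÷ (71/929) = 91971/71.
10³ = 1000 < 91971/71 ≤ 1331 = 11³, so L = 11.

11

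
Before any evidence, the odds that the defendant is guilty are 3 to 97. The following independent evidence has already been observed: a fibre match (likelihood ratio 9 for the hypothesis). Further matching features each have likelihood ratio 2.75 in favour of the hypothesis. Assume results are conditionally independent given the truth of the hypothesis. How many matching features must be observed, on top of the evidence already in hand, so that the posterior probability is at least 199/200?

Prior odds = 3/97.
Bayes factor of the evidence already in hand = 9.
Odds after that evidence = (3/97) × 9 = 27/97.
Target odds = 0.995/0.005 = 199.
Need 2.75ⁿ ≥ 199 ÷ (27/97) = 19303/27.
2.75⁶ = 1771561/4096 falls short of 19303/27 but 2.75⁷ = 19487171/16384 reaches it, so n = 7.

7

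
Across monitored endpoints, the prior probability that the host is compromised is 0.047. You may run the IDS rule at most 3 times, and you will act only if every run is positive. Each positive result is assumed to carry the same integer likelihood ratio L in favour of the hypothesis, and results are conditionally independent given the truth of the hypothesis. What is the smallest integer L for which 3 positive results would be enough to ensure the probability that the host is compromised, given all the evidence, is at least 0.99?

Prior odds = 0.047/0.953 = 47/953.
Target odds = 0.99/0.01 = 99.
Need L³ ≥ 99 ÷ (47/953) = 94347/47.
12³ = 1728 < 94347/47 ≤ 2197 = 13³, so L = 13.

13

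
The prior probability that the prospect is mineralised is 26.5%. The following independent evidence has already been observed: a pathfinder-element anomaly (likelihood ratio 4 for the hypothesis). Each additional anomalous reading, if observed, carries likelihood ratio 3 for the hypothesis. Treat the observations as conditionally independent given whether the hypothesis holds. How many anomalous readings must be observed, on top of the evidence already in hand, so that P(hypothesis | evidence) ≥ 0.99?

4

Prior odds = 0.265/0.735 = 53/147.
Bayes factor of the evidence already in hand = 4.
Odds after that evidence = (53/147) × 4 = 212/147.
Target odds = 0.99/0.01 = 99.
Need 3ⁿ ≥ 99 ÷ (212/147) = 14553/212.
3³ = 27 falls short of 14553/212 but 3⁴ = 81 reaches it, so n = 4.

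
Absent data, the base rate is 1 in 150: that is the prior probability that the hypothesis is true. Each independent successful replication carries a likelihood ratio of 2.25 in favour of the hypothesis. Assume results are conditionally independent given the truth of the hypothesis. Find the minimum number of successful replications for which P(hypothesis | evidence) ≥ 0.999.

Prior odds = (1/150)/(149/150) = 1/149.
Likelihood ratio per successful replication = 2.25.
Target odds: 0.999 ÷ 0.001 = 999.
Require 2.25ⁿ ≥ 999 ÷ (1/149) = 148851.
2.25¹⁴ ≈85222.7 falls short of 148851 but 2.25¹⁵ ≈191751 reaches it, so n = 15.

15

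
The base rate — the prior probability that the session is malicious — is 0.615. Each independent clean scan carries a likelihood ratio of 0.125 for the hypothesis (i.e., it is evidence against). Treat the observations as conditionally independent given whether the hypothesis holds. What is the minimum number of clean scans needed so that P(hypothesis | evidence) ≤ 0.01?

3

Prior odds = 0.615/0.385 = 123/77.
Likelihood ratio per clean scan = 0.125.
Target odds: 0.01 ÷ 0.99 = 1/99.
Need (123/77) × 0.125ⁿ ≤ 1/99, i.e. 0.125ⁿ ≤ 7/1107.
0.125² = 0.015625 is still above 7/1107 but 0.125³ = 0.001953125 is at or below it, so n = 3.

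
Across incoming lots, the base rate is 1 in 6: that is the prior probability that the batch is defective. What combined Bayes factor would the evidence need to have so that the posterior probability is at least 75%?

Prior odds = (1/6)/(5/6) = 0.2.
Target odds = 0.75/0.25 = 3.
Required Bayes factor = 3 ÷ 0.2 = 15.

15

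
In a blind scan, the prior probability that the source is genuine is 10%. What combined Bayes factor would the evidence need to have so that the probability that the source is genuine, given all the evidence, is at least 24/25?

Prior odds = 0.1/0.9 = 1/9.
Target odds = 0.96/0.04 = 24.
Required Bayes factor = 24 ÷ (1/9) = 216.

216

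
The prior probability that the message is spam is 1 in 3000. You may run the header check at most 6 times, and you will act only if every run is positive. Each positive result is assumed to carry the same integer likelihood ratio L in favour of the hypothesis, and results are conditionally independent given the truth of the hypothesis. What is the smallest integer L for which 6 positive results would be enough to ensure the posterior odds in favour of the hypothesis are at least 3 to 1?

Prior odds = (1/3000)/(2999/3000) = 1/2999.
Target odds = 3.
Need L⁶ ≥ 3 ÷ (1/2999) = 8997.
4⁶ = 4096 < 8997 ≤ 15625 = 5⁶, so L = 5.

5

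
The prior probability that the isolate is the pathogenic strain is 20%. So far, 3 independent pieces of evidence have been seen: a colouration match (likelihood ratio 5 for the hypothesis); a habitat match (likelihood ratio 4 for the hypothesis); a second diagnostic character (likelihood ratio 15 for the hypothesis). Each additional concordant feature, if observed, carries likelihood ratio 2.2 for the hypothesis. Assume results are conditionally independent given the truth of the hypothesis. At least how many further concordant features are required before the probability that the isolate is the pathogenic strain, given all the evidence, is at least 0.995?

2

Prior odds = 0.2/0.8 = 0.25.
Combined Bayes factor of the evidence already in hand = 5 × 4 × 15 = 300.
Odds after that evidence = 0.25 × 300 = 75.
Target odds = 0.995/0.005 = 199.
Need 2.2ⁿ ≥ 199 ÷ 75 = 199/75.
2.2¹ = 2.2 falls short of 199/75 but 2.2² = 4.84 reaches it, so n = 2.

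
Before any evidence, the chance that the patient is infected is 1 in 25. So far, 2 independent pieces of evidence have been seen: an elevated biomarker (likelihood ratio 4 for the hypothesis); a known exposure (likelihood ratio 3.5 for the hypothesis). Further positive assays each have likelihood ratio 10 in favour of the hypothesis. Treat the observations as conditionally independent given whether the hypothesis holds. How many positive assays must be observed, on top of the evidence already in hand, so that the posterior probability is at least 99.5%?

3

Prior odds = 0.04/0.96 = 1/24.
Combined Bayes factor of the evidence already in hand = 4 × 3.5 = 14.
Odds after that evidence = (1/24) × 14 = 7/12.
Target odds = 0.995/0.005 = 199.
Need 10ⁿ ≥ 199 ÷ (7/12) = 2388/7.
10² = 100 falls short of 2388/7 but 10³ = 1000 reaches it, so n = 3.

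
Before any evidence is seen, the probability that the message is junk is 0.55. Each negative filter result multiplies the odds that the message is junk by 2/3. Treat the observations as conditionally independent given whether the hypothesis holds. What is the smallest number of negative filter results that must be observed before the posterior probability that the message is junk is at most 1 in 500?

16

Prior odds = 0.55/0.45 = 11/9.
Likelihood ratio per negative filter result = 2/3.
Target odds: 0.002 ÷ 0.998 = 1/499.
Require (2/3)ⁿ ≤ 1/499 ÷ (11/9) = 9/5489.
(2/3)¹⁵ = 32768/14348907 is still above 9/5489 but (2/3)¹⁶ = 65536/43046721 is at or below it, so n = 16.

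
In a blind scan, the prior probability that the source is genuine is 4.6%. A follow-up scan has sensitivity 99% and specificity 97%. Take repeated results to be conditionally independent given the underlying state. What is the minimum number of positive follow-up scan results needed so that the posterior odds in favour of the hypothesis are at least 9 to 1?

2

Prior odds = 0.046/0.954 = 23/477.
False-positive rate = 1 − 0.97 = 0.03; likelihood ratio of a positive = 0.99/0.03 = 33.
Target odds = 9.
Require 33ⁿ ≥ 9 ÷ (23/477) = 4293/23.
33¹ = 33 falls short of 4293/23 but 33² = 1089 reaches it, so n = 2.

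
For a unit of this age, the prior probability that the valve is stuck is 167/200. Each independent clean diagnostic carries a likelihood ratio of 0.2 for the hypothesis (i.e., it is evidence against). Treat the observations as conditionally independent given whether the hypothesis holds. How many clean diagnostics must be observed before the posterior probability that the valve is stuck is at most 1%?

4

Prior odds: 0.835 ÷ 0.165 = 167/33.
Likelihood ratio per clean diagnostic = 0.2.
Target odds: 0.01 ÷ 0.99 = 1/99.
Require 0.2ⁿ ≤ 1/99 ÷ (167/33) = 1/501.
0.2³ = 0.008 is still above 1/501 but 0.2⁴ = 0.0016 is at or below it, so n = 4.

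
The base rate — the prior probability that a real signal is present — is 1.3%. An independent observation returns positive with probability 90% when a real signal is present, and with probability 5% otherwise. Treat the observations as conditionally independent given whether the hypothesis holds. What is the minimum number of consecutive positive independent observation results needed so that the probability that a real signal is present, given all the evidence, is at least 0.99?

Prior odds = 0.013/0.987 = 13/987.
Likelihood ratio of a positive result = 0.9/0.05 = 18.
Target odds: 0.99 ÷ 0.01 = 99.
Need (13/987) × 18ⁿ ≥ 99, i.e. 18ⁿ ≥ 97713/13.
18³ = 5832 falls short of 97713/13 but 18⁴ = 104976 reaches it, so n = 4.

4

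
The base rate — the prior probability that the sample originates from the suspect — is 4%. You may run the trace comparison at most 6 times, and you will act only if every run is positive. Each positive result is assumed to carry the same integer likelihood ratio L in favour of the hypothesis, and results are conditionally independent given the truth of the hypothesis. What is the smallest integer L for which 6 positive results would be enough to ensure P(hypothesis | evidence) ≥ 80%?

3

Prior odds = 0.04/0.96 = 1/24.
Target odds = 0.8/0.2 = 4.
Need L⁶ ≥ 4 ÷ (1/24) = 96.
2⁶ = 64 < 96 ≤ 729 = 3⁶, so L = 3.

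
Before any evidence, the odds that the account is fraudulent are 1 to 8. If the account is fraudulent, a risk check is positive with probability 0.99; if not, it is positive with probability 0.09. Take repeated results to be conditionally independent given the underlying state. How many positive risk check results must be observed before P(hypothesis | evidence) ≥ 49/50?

3

Prior odds = 0.125.
Likelihood ratio of a positive = 0.99/0.09 = 11.
Target posterior odds = 0.98/0.02 = 49.
Need 0.125 × 11ⁿ ≥ 49, i.e. 11ⁿ ≥ 392.
11² = 121 falls short of 392 but 11³ = 1331 reaches it, so n = 3.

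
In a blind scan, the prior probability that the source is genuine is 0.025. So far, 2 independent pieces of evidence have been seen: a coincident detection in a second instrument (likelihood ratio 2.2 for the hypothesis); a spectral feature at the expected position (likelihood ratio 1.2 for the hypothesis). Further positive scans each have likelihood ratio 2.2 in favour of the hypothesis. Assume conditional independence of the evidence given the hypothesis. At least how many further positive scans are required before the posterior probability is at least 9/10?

7

Prior odds = 0.025/0.975 = 1/39.
Combined Bayes factor of the evidence already in hand = 2.2 × 1.2 = 2.64.
Odds after that evidence = (1/39) × 2.64 = 22/325.
Target odds = 0.9/0.1 = 9.
Need 2.2ⁿ ≥ 9 ÷ (22/325) = 2925/22.
2.2⁶ = 1771561/15625 falls short of 2925/22 but 2.2⁷ = 19487171/78125 reaches it, so n = 7.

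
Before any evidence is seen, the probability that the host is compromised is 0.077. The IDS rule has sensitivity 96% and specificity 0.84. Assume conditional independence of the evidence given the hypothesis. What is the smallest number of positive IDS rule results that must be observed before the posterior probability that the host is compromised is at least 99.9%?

Prior odds = 0.077/0.923 = 77/923.
False-positive rate = 1 − 0.84 = 0.16; likelihood ratio of a positive = 0.96/0.16 = 6.
Target odds: 0.999 ÷ 0.001 = 999.
Require 6ⁿ ≥ 999 ÷ (77/923) = 922077/77.
6⁵ = 7776 falls short of 922077/77 but 6⁶ = 46656 reaches it, so n = 6.

6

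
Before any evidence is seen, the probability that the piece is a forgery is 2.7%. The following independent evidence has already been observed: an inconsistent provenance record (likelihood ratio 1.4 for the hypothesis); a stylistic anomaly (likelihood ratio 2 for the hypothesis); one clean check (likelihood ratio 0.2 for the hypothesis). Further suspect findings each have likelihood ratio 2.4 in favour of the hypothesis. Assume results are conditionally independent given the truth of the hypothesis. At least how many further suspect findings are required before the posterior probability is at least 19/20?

Prior odds = 0.027/0.973 = 27/973.
Combined Bayes factor of the evidence already in hand = 1.4 × 2 × 0.2 = 0.56.
Odds after that evidence = (27/973) × 0.56 = 54/3475.
Target odds = 0.95/0.05 = 19.
Need 2.4ⁿ ≥ 19 ÷ (54/3475) = 66025/54.
2.4⁸ = 429981696/390625 falls short of 66025/54 but 2.4⁹ ≈2641.81 reaches it, so n = 9.

9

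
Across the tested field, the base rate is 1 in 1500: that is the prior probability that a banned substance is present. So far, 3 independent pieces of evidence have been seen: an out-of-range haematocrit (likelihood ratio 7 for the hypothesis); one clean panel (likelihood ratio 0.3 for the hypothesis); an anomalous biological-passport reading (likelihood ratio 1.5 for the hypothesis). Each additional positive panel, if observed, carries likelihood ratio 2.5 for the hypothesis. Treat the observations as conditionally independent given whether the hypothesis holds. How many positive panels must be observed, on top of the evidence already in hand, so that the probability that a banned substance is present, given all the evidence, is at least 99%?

Prior odds = (1/1500)/(1499/1500) = 1/1499.
Combined Bayes factor of the evidence already in hand = 7 × 0.3 × 1.5 = 3.15.
Odds after that evidence = (1/1499) × 3.15 = 63/29980.
Target odds = 0.99/0.01 = 99.
Need 2.5ⁿ ≥ 99 ÷ (63/29980) = 329780/7.
2.5¹¹ = 48828125/2048 falls short of 329780/7 but 2.5¹² = 244140625/4096 reaches it, so n = 12.

12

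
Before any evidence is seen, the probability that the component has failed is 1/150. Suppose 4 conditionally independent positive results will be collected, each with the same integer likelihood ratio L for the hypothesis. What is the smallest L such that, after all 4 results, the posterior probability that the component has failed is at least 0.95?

Prior odds = (1/150)/(149/150) = 1/149.
Target odds = 0.95/0.05 = 19.
Need L⁴ ≥ 19 ÷ (1/149) = 2831.
7⁴ = 2401 < 2831 ≤ 4096 = 8⁴, so L = 8.

8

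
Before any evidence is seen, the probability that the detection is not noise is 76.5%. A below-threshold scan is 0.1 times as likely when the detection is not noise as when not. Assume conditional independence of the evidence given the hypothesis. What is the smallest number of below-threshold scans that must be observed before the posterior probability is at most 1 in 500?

Prior odds = 0.765/0.235 = 153/47.
Likelihood ratio per below-threshold scan = 0.1.
Target odds: 0.002 ÷ 0.998 = 1/499.
Need (153/47) × 0.1ⁿ ≤ 1/499, i.e. 0.1ⁿ ≤ 47/76347.
0.1³ = 0.001 is still above 47/76347 but 0.1⁴ = 0.0001 is at or below it, so n = 4.

4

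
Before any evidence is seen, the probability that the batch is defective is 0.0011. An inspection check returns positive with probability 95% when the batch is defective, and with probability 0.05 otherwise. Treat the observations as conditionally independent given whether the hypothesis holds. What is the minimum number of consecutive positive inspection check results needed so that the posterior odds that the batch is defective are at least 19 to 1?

4

Prior odds = 0.0011/0.9989 = 11/9989.
Likelihood ratio of a positive result = 0.95/0.05 = 19.
Target odds = 19.
Require 19ⁿ ≥ 19 ÷ (11/9989) = 189791/11.
19³ = 6859 falls short of 189791/11 but 19⁴ = 130321 reaches it, so n = 4.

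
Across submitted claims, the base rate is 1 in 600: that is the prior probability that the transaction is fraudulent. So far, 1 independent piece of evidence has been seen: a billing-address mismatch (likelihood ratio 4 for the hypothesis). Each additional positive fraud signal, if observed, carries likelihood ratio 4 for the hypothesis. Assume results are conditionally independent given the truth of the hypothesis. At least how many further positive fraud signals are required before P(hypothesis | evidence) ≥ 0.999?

9

Prior odds = (1/600)/(599/600) = 1/599.
Bayes factor of the evidence already in hand = 4.
Odds after that evidence = (1/599) × 4 = 4/599.
Target odds = 0.999/0.001 = 999.
Need 4ⁿ ≥ 999 ÷ (4/599) = 149600.25.
4⁸ = 65536 falls short of 149600.25 but 4⁹ = 262144 reaches it, so n = 9.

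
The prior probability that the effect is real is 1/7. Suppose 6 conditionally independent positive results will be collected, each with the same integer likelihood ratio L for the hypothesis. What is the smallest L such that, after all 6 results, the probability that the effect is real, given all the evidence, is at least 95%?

3

Prior odds = (1/7)/(6/7) = 1/6.
Target odds = 0.95/0.05 = 19.
Need L⁶ ≥ 19 ÷ (1/6) = 114.
2⁶ = 64 < 114 ≤ 729 = 3⁶, so L = 3.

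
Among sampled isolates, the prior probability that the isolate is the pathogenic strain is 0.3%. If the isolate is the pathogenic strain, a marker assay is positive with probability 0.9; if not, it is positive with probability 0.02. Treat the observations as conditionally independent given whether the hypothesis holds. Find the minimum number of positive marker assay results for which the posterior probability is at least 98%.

3

Prior odds = 0.003/0.997 = 3/997.
Likelihood ratio of a positive = 0.9/0.02 = 45.
Target posterior odds = 0.98/0.02 = 49.
Require 45ⁿ ≥ 49 ÷ (3/997) = 48853/3.
45² = 2025 falls short of 48853/3 but 45³ = 91125 reaches it, so n = 3.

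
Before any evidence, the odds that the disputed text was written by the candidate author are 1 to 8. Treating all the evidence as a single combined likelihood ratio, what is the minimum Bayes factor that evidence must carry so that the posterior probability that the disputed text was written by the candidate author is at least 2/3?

Prior odds = 0.125.
Target odds = (2/3)/(1/3) = 2.
Required Bayes factor = 2 ÷ 0.125 = 16.

16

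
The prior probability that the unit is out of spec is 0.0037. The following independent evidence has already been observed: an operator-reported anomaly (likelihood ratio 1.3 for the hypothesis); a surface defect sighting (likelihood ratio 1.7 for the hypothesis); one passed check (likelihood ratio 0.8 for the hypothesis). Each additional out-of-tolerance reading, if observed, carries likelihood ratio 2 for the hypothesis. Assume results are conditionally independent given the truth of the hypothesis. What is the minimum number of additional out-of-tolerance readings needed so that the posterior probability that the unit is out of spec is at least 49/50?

13

Prior odds = 0.0037/0.9963 = 37/9963.
Combined Bayes factor of the evidence already in hand = 1.3 × 1.7 × 0.8 = 1.768.
Odds after that evidence = (37/9963) × 1.768 = 8177/1245375.
Target odds = 0.98/0.02 = 49.
Need 2ⁿ ≥ 49 ÷ (8177/1245375) = 61023375/8177.
2¹² = 4096 falls short of 61023375/8177 but 2¹³ = 8192 reaches it, so n = 13.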